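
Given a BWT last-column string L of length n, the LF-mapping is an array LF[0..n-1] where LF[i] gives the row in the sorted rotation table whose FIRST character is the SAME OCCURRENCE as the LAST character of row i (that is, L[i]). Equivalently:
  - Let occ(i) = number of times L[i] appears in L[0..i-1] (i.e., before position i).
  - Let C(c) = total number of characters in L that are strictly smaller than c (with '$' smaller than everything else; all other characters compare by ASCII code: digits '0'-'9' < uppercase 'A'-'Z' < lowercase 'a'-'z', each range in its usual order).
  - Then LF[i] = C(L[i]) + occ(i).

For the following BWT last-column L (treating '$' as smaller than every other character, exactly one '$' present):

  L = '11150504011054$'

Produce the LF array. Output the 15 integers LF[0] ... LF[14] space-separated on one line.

Answer: 5 6 7 12 1 13 2 10 3 8 9 4 14 11 0

Derivation:
Char counts: '$':1, '0':4, '1':5, '4':2, '5':3
C (first-col start): C('$')=0, C('0')=1, C('1')=5, C('4')=10, C('5')=12
L[0]='1': occ=0, LF[0]=C('1')+0=5+0=5
L[1]='1': occ=1, LF[1]=C('1')+1=5+1=6
L[2]='1': occ=2, LF[2]=C('1')+2=5+2=7
L[3]='5': occ=0, LF[3]=C('5')+0=12+0=12
L[4]='0': occ=0, LF[4]=C('0')+0=1+0=1
L[5]='5': occ=1, LF[5]=C('5')+1=12+1=13
L[6]='0': occ=1, LF[6]=C('0')+1=1+1=2
L[7]='4': occ=0, LF[7]=C('4')+0=10+0=10
L[8]='0': occ=2, LF[8]=C('0')+2=1+2=3
L[9]='1': occ=3, LF[9]=C('1')+3=5+3=8
L[10]='1': occ=4, LF[10]=C('1')+4=5+4=9
L[11]='0': occ=3, LF[11]=C('0')+3=1+3=4
L[12]='5': occ=2, LF[12]=C('5')+2=12+2=14
L[13]='4': occ=1, LF[13]=C('4')+1=10+1=11
L[14]='$': occ=0, LF[14]=C('$')+0=0+0=0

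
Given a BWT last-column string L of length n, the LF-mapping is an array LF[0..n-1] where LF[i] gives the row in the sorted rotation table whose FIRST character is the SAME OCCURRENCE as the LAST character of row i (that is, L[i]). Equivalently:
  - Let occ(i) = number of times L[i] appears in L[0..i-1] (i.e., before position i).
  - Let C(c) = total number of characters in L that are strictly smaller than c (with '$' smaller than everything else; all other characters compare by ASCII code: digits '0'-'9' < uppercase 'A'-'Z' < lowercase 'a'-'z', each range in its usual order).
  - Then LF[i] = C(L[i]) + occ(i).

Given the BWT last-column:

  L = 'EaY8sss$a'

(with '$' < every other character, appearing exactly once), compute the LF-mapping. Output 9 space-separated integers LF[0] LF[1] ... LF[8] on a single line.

Char counts: '$':1, '8':1, 'E':1, 'Y':1, 'a':2, 's':3
C (first-col start): C('$')=0, C('8')=1, C('E')=2, C('Y')=3, C('a')=4, C('s')=6
L[0]='E': occ=0, LF[0]=C('E')+0=2+0=2
L[1]='a': occ=0, LF[1]=C('a')+0=4+0=4
L[2]='Y': occ=0, LF[2]=C('Y')+0=3+0=3
L[3]='8': occ=0, LF[3]=C('8')+0=1+0=1
L[4]='s': occ=0, LF[4]=C('s')+0=6+0=6
L[5]='s': occ=1, LF[5]=C('s')+1=6+1=7
L[6]='s': occ=2, LF[6]=C('s')+2=6+2=8
L[7]='$': occ=0, LF[7]=C('$')+0=0+0=0
L[8]='a': occ=1, LF[8]=C('a')+1=4+1=5

Answer: 2 4 3 1 6 7 8 0 5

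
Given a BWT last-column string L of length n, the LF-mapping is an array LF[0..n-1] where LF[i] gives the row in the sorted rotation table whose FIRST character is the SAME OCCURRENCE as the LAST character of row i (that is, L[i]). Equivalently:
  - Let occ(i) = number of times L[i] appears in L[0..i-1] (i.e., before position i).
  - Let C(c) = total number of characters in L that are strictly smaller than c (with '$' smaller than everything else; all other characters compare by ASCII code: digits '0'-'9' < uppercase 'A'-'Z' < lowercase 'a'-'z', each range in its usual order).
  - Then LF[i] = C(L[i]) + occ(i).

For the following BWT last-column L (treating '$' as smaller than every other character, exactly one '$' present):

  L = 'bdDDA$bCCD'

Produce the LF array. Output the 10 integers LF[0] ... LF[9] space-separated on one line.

Answer: 7 9 4 5 1 0 8 2 3 6

Derivation:
Char counts: '$':1, 'A':1, 'C':2, 'D':3, 'b':2, 'd':1
C (first-col start): C('$')=0, C('A')=1, C('C')=2, C('D')=4, C('b')=7, C('d')=9
L[0]='b': occ=0, LF[0]=C('b')+0=7+0=7
L[1]='d': occ=0, LF[1]=C('d')+0=9+0=9
L[2]='D': occ=0, LF[2]=C('D')+0=4+0=4
L[3]='D': occ=1, LF[3]=C('D')+1=4+1=5
L[4]='A': occ=0, LF[4]=C('A')+0=1+0=1
L[5]='$': occ=0, LF[5]=C('$')+0=0+0=0
L[6]='b': occ=1, LF[6]=C('b')+1=7+1=8
L[7]='C': occ=0, LF[7]=C('C')+0=2+0=2
L[8]='C': occ=1, LF[8]=C('C')+1=2+1=3
L[9]='D': occ=2, LF[9]=C('D')+2=4+2=6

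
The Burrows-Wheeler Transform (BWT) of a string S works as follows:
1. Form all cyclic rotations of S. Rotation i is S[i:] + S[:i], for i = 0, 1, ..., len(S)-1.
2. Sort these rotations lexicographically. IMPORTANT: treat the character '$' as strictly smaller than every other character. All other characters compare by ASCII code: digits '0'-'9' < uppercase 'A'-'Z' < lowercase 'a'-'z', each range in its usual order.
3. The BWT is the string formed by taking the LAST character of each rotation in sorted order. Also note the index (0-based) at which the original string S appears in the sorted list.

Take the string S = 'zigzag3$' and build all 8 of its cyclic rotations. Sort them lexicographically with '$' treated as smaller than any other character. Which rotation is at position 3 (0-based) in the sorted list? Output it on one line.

Answer: g3$zigza

Derivation:
All 8 rotations (rotation i = S[i:]+S[:i]):
  rot[0] = zigzag3$
  rot[1] = igzag3$z
  rot[2] = gzag3$zi
  rot[3] = zag3$zig
  rot[4] = ag3$zigz
  rot[5] = g3$zigza
  rot[6] = 3$zigzag
  rot[7] = $zigzag3
Sorted (with $ < everything):
  sorted[0] = $zigzag3
  sorted[1] = 3$zigzag
  sorted[2] = ag3$zigz
  sorted[3] = g3$zigza
  sorted[4] = gzag3$zi
  sorted[5] = igzag3$z
  sorted[6] = zag3$zig
  sorted[7] = zigzag3$
sorted[3] = g3$zigza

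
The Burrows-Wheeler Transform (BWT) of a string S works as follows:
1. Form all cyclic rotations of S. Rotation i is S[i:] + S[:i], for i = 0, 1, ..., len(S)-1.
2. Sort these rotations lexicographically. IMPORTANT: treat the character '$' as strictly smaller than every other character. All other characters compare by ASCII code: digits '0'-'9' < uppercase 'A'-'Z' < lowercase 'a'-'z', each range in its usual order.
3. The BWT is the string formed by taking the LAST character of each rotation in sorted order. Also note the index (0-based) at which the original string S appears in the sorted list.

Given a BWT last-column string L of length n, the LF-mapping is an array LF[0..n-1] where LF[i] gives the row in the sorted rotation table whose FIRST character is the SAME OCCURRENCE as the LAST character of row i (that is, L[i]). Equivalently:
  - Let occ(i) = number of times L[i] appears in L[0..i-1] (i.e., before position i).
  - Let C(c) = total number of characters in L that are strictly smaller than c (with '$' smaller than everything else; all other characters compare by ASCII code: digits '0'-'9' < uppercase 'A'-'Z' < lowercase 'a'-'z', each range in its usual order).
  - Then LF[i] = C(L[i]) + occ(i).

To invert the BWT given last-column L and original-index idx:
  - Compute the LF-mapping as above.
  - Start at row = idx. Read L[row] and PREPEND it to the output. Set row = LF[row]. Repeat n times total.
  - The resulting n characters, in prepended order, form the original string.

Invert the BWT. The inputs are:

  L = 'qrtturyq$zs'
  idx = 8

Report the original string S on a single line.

LF mapping: 1 3 6 7 8 4 9 2 0 10 5
Walk LF starting at row 8, prepending L[row]:
  step 1: row=8, L[8]='$', prepend. Next row=LF[8]=0
  step 2: row=0, L[0]='q', prepend. Next row=LF[0]=1
  step 3: row=1, L[1]='r', prepend. Next row=LF[1]=3
  step 4: row=3, L[3]='t', prepend. Next row=LF[3]=7
  step 5: row=7, L[7]='q', prepend. Next row=LF[7]=2
  step 6: row=2, L[2]='t', prepend. Next row=LF[2]=6
  step 7: row=6, L[6]='y', prepend. Next row=LF[6]=9
  step 8: row=9, L[9]='z', prepend. Next row=LF[9]=10
  step 9: row=10, L[10]='s', prepend. Next row=LF[10]=5
  step 10: row=5, L[5]='r', prepend. Next row=LF[5]=4
  step 11: row=4, L[4]='u', prepend. Next row=LF[4]=8
Reversed output: urszytqtrq$

Answer: urszytqtrq$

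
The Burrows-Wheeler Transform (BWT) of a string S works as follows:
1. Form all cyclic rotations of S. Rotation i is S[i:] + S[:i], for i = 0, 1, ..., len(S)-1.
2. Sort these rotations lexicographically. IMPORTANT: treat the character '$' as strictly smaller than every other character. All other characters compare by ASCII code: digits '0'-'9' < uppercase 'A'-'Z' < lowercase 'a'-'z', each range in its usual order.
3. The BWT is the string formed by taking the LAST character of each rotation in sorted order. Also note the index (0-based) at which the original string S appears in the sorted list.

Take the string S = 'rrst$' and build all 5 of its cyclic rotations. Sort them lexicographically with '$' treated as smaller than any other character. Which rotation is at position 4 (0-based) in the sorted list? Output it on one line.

Answer: t$rrs

Derivation:
All 5 rotations (rotation i = S[i:]+S[:i]):
  rot[0] = rrst$
  rot[1] = rst$r
  rot[2] = st$rr
  rot[3] = t$rrs
  rot[4] = $rrst
Sorted (with $ < everything):
  sorted[0] = $rrst
  sorted[1] = rrst$
  sorted[2] = rst$r
  sorted[3] = st$rr
  sorted[4] = t$rrs
sorted[4] = t$rrs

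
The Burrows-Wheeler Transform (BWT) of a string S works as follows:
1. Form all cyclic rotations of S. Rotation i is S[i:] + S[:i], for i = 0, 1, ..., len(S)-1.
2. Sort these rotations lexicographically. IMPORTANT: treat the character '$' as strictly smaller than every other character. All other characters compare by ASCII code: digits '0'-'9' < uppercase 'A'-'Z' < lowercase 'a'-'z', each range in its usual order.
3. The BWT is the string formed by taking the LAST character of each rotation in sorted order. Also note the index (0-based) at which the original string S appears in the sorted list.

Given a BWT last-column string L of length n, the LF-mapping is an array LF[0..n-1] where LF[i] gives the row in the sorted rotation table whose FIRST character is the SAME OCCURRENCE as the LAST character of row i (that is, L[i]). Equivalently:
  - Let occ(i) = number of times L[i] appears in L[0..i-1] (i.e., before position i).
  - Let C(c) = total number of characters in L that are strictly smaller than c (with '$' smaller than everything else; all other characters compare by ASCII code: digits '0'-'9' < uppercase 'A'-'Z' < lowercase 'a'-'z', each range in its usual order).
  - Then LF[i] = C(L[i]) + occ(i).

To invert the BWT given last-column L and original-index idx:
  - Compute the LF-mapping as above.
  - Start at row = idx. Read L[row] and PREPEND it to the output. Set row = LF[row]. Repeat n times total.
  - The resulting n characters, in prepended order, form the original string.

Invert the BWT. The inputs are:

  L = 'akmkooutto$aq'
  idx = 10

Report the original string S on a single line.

LF mapping: 1 3 5 4 6 7 12 10 11 8 0 2 9
Walk LF starting at row 10, prepending L[row]:
  step 1: row=10, L[10]='$', prepend. Next row=LF[10]=0
  step 2: row=0, L[0]='a', prepend. Next row=LF[0]=1
  step 3: row=1, L[1]='k', prepend. Next row=LF[1]=3
  step 4: row=3, L[3]='k', prepend. Next row=LF[3]=4
  step 5: row=4, L[4]='o', prepend. Next row=LF[4]=6
  step 6: row=6, L[6]='u', prepend. Next row=LF[6]=12
  step 7: row=12, L[12]='q', prepend. Next row=LF[12]=9
  step 8: row=9, L[9]='o', prepend. Next row=LF[9]=8
  step 9: row=8, L[8]='t', prepend. Next row=LF[8]=11
  step 10: row=11, L[11]='a', prepend. Next row=LF[11]=2
  step 11: row=2, L[2]='m', prepend. Next row=LF[2]=5
  step 12: row=5, L[5]='o', prepend. Next row=LF[5]=7
  step 13: row=7, L[7]='t', prepend. Next row=LF[7]=10
Reversed output: tomatoquokka$

Answer: tomatoquokka$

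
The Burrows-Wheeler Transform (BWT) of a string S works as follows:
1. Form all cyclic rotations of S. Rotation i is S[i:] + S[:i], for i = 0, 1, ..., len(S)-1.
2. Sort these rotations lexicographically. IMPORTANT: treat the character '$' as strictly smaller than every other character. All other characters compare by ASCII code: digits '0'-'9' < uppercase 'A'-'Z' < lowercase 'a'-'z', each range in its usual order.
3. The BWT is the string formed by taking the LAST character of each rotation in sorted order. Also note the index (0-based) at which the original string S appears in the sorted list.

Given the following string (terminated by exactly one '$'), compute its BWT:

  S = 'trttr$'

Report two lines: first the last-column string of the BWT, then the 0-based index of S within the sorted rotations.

Answer: rttt$r
4

Derivation:
All 6 rotations (rotation i = S[i:]+S[:i]):
  rot[0] = trttr$
  rot[1] = rttr$t
  rot[2] = ttr$tr
  rot[3] = tr$trt
  rot[4] = r$trtt
  rot[5] = $trttr
Sorted (with $ < everything):
  sorted[0] = $trttr  (last char: 'r')
  sorted[1] = r$trtt  (last char: 't')
  sorted[2] = rttr$t  (last char: 't')
  sorted[3] = tr$trt  (last char: 't')
  sorted[4] = trttr$  (last char: '$')
  sorted[5] = ttr$tr  (last char: 'r')
Last column: rttt$r
Original string S is at sorted index 4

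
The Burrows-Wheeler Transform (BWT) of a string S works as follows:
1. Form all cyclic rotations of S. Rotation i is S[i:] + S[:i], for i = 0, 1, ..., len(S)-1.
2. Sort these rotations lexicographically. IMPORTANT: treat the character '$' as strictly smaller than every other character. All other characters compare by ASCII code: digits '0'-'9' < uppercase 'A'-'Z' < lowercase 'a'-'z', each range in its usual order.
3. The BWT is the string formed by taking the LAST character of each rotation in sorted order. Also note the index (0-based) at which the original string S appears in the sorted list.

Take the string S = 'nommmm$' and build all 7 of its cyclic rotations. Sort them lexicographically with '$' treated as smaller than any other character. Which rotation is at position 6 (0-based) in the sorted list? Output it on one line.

Answer: ommmm$n

Derivation:
All 7 rotations (rotation i = S[i:]+S[:i]):
  rot[0] = nommmm$
  rot[1] = ommmm$n
  rot[2] = mmmm$no
  rot[3] = mmm$nom
  rot[4] = mm$nomm
  rot[5] = m$nommm
  rot[6] = $nommmm
Sorted (with $ < everything):
  sorted[0] = $nommmm
  sorted[1] = m$nommm
  sorted[2] = mm$nomm
  sorted[3] = mmm$nom
  sorted[4] = mmmm$no
  sorted[5] = nommmm$
  sorted[6] = ommmm$n
sorted[6] = ommmm$n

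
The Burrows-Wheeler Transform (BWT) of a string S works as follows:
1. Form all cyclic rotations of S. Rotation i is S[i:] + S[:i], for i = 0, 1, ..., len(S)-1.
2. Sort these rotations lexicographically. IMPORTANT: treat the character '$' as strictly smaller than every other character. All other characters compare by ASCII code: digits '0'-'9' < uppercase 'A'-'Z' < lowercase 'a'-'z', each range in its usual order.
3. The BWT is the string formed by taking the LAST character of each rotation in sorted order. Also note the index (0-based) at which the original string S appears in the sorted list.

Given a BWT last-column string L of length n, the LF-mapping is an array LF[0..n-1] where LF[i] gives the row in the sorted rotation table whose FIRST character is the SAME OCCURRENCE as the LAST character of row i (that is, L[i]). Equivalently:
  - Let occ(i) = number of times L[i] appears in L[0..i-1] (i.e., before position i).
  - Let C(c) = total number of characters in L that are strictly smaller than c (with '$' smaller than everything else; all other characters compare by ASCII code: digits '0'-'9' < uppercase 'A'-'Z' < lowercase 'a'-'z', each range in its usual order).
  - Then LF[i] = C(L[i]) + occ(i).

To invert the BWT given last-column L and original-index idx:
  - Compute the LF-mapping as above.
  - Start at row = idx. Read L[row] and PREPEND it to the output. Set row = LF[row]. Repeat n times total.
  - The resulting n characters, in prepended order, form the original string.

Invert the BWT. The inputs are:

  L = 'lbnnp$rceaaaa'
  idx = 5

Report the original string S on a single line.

Answer: bananaparcel$

Derivation:
LF mapping: 8 5 9 10 11 0 12 6 7 1 2 3 4
Walk LF starting at row 5, prepending L[row]:
  step 1: row=5, L[5]='$', prepend. Next row=LF[5]=0
  step 2: row=0, L[0]='l', prepend. Next row=LF[0]=8
  step 3: row=8, L[8]='e', prepend. Next row=LF[8]=7
  step 4: row=7, L[7]='c', prepend. Next row=LF[7]=6
  step 5: row=6, L[6]='r', prepend. Next row=LF[6]=12
  step 6: row=12, L[12]='a', prepend. Next row=LF[12]=4
  step 7: row=4, L[4]='p', prepend. Next row=LF[4]=11
  step 8: row=11, L[11]='a', prepend. Next row=LF[11]=3
  step 9: row=3, L[3]='n', prepend. Next row=LF[3]=10
  step 10: row=10, L[10]='a', prepend. Next row=LF[10]=2
  step 11: row=2, L[2]='n', prepend. Next row=LF[2]=9
  step 12: row=9, L[9]='a', prepend. Next row=LF[9]=1
  step 13: row=1, L[1]='b', prepend. Next row=LF[1]=5
Reversed output: bananaparcel$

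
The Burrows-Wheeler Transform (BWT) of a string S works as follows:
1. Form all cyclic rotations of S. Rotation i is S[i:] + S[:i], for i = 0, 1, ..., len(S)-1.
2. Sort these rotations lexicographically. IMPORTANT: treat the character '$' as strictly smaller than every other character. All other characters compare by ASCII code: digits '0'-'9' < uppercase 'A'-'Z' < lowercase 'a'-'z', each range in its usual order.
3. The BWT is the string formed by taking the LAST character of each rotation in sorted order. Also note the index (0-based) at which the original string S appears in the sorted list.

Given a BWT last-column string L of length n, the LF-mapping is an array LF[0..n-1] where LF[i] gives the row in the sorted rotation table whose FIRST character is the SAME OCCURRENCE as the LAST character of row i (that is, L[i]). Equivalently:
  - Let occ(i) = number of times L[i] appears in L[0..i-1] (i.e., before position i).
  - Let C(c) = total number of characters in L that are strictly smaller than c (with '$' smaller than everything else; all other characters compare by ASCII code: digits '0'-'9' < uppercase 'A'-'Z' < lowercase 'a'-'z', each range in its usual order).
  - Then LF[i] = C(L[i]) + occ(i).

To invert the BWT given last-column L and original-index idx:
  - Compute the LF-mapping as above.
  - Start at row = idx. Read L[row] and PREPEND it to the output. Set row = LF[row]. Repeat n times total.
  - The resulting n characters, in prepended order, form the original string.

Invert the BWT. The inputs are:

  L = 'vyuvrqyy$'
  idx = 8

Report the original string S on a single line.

LF mapping: 4 6 3 5 2 1 7 8 0
Walk LF starting at row 8, prepending L[row]:
  step 1: row=8, L[8]='$', prepend. Next row=LF[8]=0
  step 2: row=0, L[0]='v', prepend. Next row=LF[0]=4
  step 3: row=4, L[4]='r', prepend. Next row=LF[4]=2
  step 4: row=2, L[2]='u', prepend. Next row=LF[2]=3
  step 5: row=3, L[3]='v', prepend. Next row=LF[3]=5
  step 6: row=5, L[5]='q', prepend. Next row=LF[5]=1
  step 7: row=1, L[1]='y', prepend. Next row=LF[1]=6
  step 8: row=6, L[6]='y', prepend. Next row=LF[6]=7
  step 9: row=7, L[7]='y', prepend. Next row=LF[7]=8
Reversed output: yyyqvurv$

Answer: yyyqvurv$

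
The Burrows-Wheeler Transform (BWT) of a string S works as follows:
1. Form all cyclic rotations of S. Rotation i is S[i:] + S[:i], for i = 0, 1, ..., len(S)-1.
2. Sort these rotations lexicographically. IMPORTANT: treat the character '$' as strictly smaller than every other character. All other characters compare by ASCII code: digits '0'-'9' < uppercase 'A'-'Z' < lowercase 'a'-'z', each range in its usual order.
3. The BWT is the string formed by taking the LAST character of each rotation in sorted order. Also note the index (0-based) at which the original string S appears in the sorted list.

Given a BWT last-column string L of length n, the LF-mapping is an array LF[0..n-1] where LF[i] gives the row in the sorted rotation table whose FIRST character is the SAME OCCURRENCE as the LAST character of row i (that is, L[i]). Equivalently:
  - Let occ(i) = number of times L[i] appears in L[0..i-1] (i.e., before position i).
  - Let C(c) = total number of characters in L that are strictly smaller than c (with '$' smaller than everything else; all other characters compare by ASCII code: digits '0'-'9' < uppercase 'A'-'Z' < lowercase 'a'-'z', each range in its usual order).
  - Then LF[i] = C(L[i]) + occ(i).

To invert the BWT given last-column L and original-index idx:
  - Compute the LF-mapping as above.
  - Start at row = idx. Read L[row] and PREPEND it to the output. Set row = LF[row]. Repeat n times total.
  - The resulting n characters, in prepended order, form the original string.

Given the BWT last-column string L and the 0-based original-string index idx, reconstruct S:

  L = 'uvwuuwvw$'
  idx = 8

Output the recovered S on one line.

Answer: wwvwuuvu$

Derivation:
LF mapping: 1 4 6 2 3 7 5 8 0
Walk LF starting at row 8, prepending L[row]:
  step 1: row=8, L[8]='$', prepend. Next row=LF[8]=0
  step 2: row=0, L[0]='u', prepend. Next row=LF[0]=1
  step 3: row=1, L[1]='v', prepend. Next row=LF[1]=4
  step 4: row=4, L[4]='u', prepend. Next row=LF[4]=3
  step 5: row=3, L[3]='u', prepend. Next row=LF[3]=2
  step 6: row=2, L[2]='w', prepend. Next row=LF[2]=6
  step 7: row=6, L[6]='v', prepend. Next row=LF[6]=5
  step 8: row=5, L[5]='w', prepend. Next row=LF[5]=7
  step 9: row=7, L[7]='w', prepend. Next row=LF[7]=8
Reversed output: wwvwuuvu$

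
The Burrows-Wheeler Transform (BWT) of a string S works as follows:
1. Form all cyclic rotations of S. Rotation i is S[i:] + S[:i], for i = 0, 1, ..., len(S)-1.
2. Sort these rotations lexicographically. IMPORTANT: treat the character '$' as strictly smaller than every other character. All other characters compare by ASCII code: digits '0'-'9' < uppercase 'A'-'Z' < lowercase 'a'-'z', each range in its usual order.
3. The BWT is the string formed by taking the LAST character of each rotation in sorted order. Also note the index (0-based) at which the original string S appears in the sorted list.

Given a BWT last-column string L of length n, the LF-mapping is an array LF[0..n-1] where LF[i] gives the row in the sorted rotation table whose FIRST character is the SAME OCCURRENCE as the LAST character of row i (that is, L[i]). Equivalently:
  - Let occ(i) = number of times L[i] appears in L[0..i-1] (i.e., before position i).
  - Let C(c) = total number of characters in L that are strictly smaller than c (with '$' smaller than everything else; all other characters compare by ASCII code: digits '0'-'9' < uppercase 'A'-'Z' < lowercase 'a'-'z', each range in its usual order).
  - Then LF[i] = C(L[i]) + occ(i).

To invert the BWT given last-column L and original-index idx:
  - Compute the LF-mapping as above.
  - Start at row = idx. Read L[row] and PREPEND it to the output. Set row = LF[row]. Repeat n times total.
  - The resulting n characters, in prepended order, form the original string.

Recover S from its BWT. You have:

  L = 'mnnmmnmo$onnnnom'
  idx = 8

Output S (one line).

Answer: nmoonnnnonmmmnm$

Derivation:
LF mapping: 1 6 7 2 3 8 4 13 0 14 9 10 11 12 15 5
Walk LF starting at row 8, prepending L[row]:
  step 1: row=8, L[8]='$', prepend. Next row=LF[8]=0
  step 2: row=0, L[0]='m', prepend. Next row=LF[0]=1
  step 3: row=1, L[1]='n', prepend. Next row=LF[1]=6
  step 4: row=6, L[6]='m', prepend. Next row=LF[6]=4
  step 5: row=4, L[4]='m', prepend. Next row=LF[4]=3
  step 6: row=3, L[3]='m', prepend. Next row=LF[3]=2
  step 7: row=2, L[2]='n', prepend. Next row=LF[2]=7
  step 8: row=7, L[7]='o', prepend. Next row=LF[7]=13
  step 9: row=13, L[13]='n', prepend. Next row=LF[13]=12
  step 10: row=12, L[12]='n', prepend. Next row=LF[12]=11
  step 11: row=11, L[11]='n', prepend. Next row=LF[11]=10
  step 12: row=10, L[10]='n', prepend. Next row=LF[10]=9
  step 13: row=9, L[9]='o', prepend. Next row=LF[9]=14
  step 14: row=14, L[14]='o', prepend. Next row=LF[14]=15
  step 15: row=15, L[15]='m', prepend. Next row=LF[15]=5
  step 16: row=5, L[5]='n', prepend. Next row=LF[5]=8
Reversed output: nmoonnnnonmmmnm$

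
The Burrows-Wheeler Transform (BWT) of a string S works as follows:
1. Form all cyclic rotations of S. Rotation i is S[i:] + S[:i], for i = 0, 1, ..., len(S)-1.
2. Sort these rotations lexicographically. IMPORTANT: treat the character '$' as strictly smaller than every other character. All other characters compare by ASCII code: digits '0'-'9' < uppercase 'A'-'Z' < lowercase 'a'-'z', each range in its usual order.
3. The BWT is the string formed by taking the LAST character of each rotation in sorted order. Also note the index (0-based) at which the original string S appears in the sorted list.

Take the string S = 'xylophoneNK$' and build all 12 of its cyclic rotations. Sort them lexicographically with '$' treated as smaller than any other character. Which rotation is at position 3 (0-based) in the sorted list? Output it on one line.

Answer: eNK$xylophon

Derivation:
All 12 rotations (rotation i = S[i:]+S[:i]):
  rot[0] = xylophoneNK$
  rot[1] = ylophoneNK$x
  rot[2] = lophoneNK$xy
  rot[3] = ophoneNK$xyl
  rot[4] = phoneNK$xylo
  rot[5] = honeNK$xylop
  rot[6] = oneNK$xyloph
  rot[7] = neNK$xylopho
  rot[8] = eNK$xylophon
  rot[9] = NK$xylophone
  rot[10] = K$xylophoneN
  rot[11] = $xylophoneNK
Sorted (with $ < everything):
  sorted[0] = $xylophoneNK
  sorted[1] = K$xylophoneN
  sorted[2] = NK$xylophone
  sorted[3] = eNK$xylophon
  sorted[4] = honeNK$xylop
  sorted[5] = lophoneNK$xy
  sorted[6] = neNK$xylopho
  sorted[7] = oneNK$xyloph
  sorted[8] = ophoneNK$xyl
  sorted[9] = phoneNK$xylo
  sorted[10] = xylophoneNK$
  sorted[11] = ylophoneNK$x
sorted[3] = eNK$xylophon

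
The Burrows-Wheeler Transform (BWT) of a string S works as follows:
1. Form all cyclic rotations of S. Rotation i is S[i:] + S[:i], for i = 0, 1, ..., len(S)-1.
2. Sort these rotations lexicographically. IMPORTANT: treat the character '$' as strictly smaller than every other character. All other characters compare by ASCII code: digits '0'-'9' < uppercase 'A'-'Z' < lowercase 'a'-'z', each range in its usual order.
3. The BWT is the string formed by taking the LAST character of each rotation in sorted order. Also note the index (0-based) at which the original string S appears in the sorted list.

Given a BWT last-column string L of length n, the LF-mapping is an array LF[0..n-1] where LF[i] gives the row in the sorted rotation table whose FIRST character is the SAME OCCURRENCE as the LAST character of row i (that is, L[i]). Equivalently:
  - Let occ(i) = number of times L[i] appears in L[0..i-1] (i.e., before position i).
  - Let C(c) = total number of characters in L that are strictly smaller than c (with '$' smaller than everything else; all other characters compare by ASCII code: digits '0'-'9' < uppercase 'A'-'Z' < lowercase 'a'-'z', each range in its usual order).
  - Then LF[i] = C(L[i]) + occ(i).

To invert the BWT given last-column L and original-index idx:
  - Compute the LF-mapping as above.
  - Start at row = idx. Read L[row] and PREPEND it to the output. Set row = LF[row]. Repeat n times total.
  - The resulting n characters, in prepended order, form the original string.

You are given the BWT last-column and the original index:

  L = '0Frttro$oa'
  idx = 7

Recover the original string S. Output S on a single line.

LF mapping: 1 2 6 8 9 7 4 0 5 3
Walk LF starting at row 7, prepending L[row]:
  step 1: row=7, L[7]='$', prepend. Next row=LF[7]=0
  step 2: row=0, L[0]='0', prepend. Next row=LF[0]=1
  step 3: row=1, L[1]='F', prepend. Next row=LF[1]=2
  step 4: row=2, L[2]='r', prepend. Next row=LF[2]=6
  step 5: row=6, L[6]='o', prepend. Next row=LF[6]=4
  step 6: row=4, L[4]='t', prepend. Next row=LF[4]=9
  step 7: row=9, L[9]='a', prepend. Next row=LF[9]=3
  step 8: row=3, L[3]='t', prepend. Next row=LF[3]=8
  step 9: row=8, L[8]='o', prepend. Next row=LF[8]=5
  step 10: row=5, L[5]='r', prepend. Next row=LF[5]=7
Reversed output: rotatorF0$

Answer: rotatorF0$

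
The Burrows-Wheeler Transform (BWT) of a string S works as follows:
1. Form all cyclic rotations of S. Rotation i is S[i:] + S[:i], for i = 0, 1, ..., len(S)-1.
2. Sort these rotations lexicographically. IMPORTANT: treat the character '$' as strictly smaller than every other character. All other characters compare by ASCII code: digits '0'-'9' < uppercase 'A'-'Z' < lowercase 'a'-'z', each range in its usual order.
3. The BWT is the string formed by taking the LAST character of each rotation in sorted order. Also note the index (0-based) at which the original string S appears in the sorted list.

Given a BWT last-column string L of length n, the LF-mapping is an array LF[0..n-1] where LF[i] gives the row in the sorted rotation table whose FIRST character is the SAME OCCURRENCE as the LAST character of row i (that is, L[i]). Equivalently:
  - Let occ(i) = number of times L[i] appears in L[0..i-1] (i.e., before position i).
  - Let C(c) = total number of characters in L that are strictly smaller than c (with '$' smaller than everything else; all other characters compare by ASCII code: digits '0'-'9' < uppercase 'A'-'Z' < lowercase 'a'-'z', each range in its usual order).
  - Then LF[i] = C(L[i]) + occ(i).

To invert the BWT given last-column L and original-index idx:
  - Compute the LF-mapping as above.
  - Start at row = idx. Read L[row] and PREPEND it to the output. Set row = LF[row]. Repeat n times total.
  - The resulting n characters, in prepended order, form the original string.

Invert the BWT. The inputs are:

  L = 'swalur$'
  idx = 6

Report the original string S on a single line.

LF mapping: 4 6 1 2 5 3 0
Walk LF starting at row 6, prepending L[row]:
  step 1: row=6, L[6]='$', prepend. Next row=LF[6]=0
  step 2: row=0, L[0]='s', prepend. Next row=LF[0]=4
  step 3: row=4, L[4]='u', prepend. Next row=LF[4]=5
  step 4: row=5, L[5]='r', prepend. Next row=LF[5]=3
  step 5: row=3, L[3]='l', prepend. Next row=LF[3]=2
  step 6: row=2, L[2]='a', prepend. Next row=LF[2]=1
  step 7: row=1, L[1]='w', prepend. Next row=LF[1]=6
Reversed output: walrus$

Answer: walrus$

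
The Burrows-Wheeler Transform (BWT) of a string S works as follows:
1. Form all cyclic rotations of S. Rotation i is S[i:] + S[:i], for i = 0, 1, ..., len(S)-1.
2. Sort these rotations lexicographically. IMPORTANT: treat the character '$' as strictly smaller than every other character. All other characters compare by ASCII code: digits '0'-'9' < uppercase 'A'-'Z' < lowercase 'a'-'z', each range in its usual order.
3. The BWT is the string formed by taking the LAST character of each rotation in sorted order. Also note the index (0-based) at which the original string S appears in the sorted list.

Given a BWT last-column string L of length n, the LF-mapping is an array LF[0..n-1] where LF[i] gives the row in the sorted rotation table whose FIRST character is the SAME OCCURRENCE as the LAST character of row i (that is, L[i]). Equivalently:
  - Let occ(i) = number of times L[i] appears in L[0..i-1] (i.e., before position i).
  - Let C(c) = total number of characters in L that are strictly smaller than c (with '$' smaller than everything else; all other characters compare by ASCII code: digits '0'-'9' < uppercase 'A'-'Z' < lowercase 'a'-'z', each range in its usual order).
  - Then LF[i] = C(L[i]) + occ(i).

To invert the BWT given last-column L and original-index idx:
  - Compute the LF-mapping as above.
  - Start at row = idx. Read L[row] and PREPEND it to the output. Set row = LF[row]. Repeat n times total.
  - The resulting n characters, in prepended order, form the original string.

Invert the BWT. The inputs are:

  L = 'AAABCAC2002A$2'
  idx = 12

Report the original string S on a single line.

LF mapping: 6 7 8 11 12 9 13 3 1 2 4 10 0 5
Walk LF starting at row 12, prepending L[row]:
  step 1: row=12, L[12]='$', prepend. Next row=LF[12]=0
  step 2: row=0, L[0]='A', prepend. Next row=LF[0]=6
  step 3: row=6, L[6]='C', prepend. Next row=LF[6]=13
  step 4: row=13, L[13]='2', prepend. Next row=LF[13]=5
  step 5: row=5, L[5]='A', prepend. Next row=LF[5]=9
  step 6: row=9, L[9]='0', prepend. Next row=LF[9]=2
  step 7: row=2, L[2]='A', prepend. Next row=LF[2]=8
  step 8: row=8, L[8]='0', prepend. Next row=LF[8]=1
  step 9: row=1, L[1]='A', prepend. Next row=LF[1]=7
  step 10: row=7, L[7]='2', prepend. Next row=LF[7]=3
  step 11: row=3, L[3]='B', prepend. Next row=LF[3]=11
  step 12: row=11, L[11]='A', prepend. Next row=LF[11]=10
  step 13: row=10, L[10]='2', prepend. Next row=LF[10]=4
  step 14: row=4, L[4]='C', prepend. Next row=LF[4]=12
Reversed output: C2AB2A0A0A2CA$

Answer: C2AB2A0A0A2CA$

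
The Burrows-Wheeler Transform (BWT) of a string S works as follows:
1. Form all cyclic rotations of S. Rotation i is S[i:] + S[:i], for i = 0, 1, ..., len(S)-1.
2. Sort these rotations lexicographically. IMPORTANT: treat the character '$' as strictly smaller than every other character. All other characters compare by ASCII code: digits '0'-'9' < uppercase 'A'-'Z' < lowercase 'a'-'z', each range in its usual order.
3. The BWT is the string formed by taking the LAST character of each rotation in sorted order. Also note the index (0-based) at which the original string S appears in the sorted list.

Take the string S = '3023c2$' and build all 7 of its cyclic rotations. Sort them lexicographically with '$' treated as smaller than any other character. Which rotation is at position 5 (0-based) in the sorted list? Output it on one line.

All 7 rotations (rotation i = S[i:]+S[:i]):
  rot[0] = 3023c2$
  rot[1] = 023c2$3
  rot[2] = 23c2$30
  rot[3] = 3c2$302
  rot[4] = c2$3023
  rot[5] = 2$3023c
  rot[6] = $3023c2
Sorted (with $ < everything):
  sorted[0] = $3023c2
  sorted[1] = 023c2$3
  sorted[2] = 2$3023c
  sorted[3] = 23c2$30
  sorted[4] = 3023c2$
  sorted[5] = 3c2$302
  sorted[6] = c2$3023
sorted[5] = 3c2$302

Answer: 3c2$302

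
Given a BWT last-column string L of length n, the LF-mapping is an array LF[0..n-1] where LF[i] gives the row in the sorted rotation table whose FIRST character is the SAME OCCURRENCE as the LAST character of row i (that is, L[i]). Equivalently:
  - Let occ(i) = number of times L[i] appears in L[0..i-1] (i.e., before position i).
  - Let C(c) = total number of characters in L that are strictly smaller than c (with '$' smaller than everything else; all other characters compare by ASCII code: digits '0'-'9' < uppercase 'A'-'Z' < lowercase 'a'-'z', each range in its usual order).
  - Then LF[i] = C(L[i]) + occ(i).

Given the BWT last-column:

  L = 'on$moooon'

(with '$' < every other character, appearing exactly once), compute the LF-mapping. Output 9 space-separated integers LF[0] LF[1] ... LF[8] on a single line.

Answer: 4 2 0 1 5 6 7 8 3

Derivation:
Char counts: '$':1, 'm':1, 'n':2, 'o':5
C (first-col start): C('$')=0, C('m')=1, C('n')=2, C('o')=4
L[0]='o': occ=0, LF[0]=C('o')+0=4+0=4
L[1]='n': occ=0, LF[1]=C('n')+0=2+0=2
L[2]='$': occ=0, LF[2]=C('$')+0=0+0=0
L[3]='m': occ=0, LF[3]=C('m')+0=1+0=1
L[4]='o': occ=1, LF[4]=C('o')+1=4+1=5
L[5]='o': occ=2, LF[5]=C('o')+2=4+2=6
L[6]='o': occ=3, LF[6]=C('o')+3=4+3=7
L[7]='o': occ=4, LF[7]=C('o')+4=4+4=8
L[8]='n': occ=1, LF[8]=C('n')+1=2+1=3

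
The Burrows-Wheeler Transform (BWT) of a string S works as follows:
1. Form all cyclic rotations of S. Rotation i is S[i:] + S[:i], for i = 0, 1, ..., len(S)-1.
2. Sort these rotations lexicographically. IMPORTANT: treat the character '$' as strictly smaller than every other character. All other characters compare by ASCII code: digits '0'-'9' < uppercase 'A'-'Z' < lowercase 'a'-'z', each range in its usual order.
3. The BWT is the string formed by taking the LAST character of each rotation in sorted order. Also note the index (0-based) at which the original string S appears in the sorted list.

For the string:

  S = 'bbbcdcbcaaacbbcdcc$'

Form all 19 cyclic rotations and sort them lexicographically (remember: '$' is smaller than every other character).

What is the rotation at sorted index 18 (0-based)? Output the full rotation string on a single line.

All 19 rotations (rotation i = S[i:]+S[:i]):
  rot[0] = bbbcdcbcaaacbbcdcc$
  rot[1] = bbcdcbcaaacbbcdcc$b
  rot[2] = bcdcbcaaacbbcdcc$bb
  rot[3] = cdcbcaaacbbcdcc$bbb
  rot[4] = dcbcaaacbbcdcc$bbbc
  rot[5] = cbcaaacbbcdcc$bbbcd
  rot[6] = bcaaacbbcdcc$bbbcdc
  rot[7] = caaacbbcdcc$bbbcdcb
  rot[8] = aaacbbcdcc$bbbcdcbc
  rot[9] = aacbbcdcc$bbbcdcbca
  rot[10] = acbbcdcc$bbbcdcbcaa
  rot[11] = cbbcdcc$bbbcdcbcaaa
  rot[12] = bbcdcc$bbbcdcbcaaac
  rot[13] = bcdcc$bbbcdcbcaaacb
  rot[14] = cdcc$bbbcdcbcaaacbb
  rot[15] = dcc$bbbcdcbcaaacbbc
  rot[16] = cc$bbbcdcbcaaacbbcd
  rot[17] = c$bbbcdcbcaaacbbcdc
  rot[18] = $bbbcdcbcaaacbbcdcc
Sorted (with $ < everything):
  sorted[0] = $bbbcdcbcaaacbbcdcc
  sorted[1] = aaacbbcdcc$bbbcdcbc
  sorted[2] = aacbbcdcc$bbbcdcbca
  sorted[3] = acbbcdcc$bbbcdcbcaa
  sorted[4] = bbbcdcbcaaacbbcdcc$
  sorted[5] = bbcdcbcaaacbbcdcc$b
  sorted[6] = bbcdcc$bbbcdcbcaaac
  sorted[7] = bcaaacbbcdcc$bbbcdc
  sorted[8] = bcdcbcaaacbbcdcc$bb
  sorted[9] = bcdcc$bbbcdcbcaaacb
  sorted[10] = c$bbbcdcbcaaacbbcdc
  sorted[11] = caaacbbcdcc$bbbcdcb
  sorted[12] = cbbcdcc$bbbcdcbcaaa
  sorted[13] = cbcaaacbbcdcc$bbbcd
  sorted[14] = cc$bbbcdcbcaaacbbcd
  sorted[15] = cdcbcaaacbbcdcc$bbb
  sorted[16] = cdcc$bbbcdcbcaaacbb
  sorted[17] = dcbcaaacbbcdcc$bbbc
  sorted[18] = dcc$bbbcdcbcaaacbbc
sorted[18] = dcc$bbbcdcbcaaacbbc

Answer: dcc$bbbcdcbcaaacbbc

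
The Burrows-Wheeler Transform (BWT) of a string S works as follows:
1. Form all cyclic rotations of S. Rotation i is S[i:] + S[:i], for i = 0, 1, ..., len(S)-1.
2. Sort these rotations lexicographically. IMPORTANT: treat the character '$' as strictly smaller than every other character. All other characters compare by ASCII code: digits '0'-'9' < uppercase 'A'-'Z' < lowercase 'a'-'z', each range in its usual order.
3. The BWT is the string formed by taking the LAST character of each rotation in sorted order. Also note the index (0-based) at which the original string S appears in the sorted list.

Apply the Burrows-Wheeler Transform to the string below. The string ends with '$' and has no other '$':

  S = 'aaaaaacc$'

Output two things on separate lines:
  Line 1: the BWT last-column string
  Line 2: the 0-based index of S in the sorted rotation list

Answer: c$aaaaaca
1

Derivation:
All 9 rotations (rotation i = S[i:]+S[:i]):
  rot[0] = aaaaaacc$
  rot[1] = aaaaacc$a
  rot[2] = aaaacc$aa
  rot[3] = aaacc$aaa
  rot[4] = aacc$aaaa
  rot[5] = acc$aaaaa
  rot[6] = cc$aaaaaa
  rot[7] = c$aaaaaac
  rot[8] = $aaaaaacc
Sorted (with $ < everything):
  sorted[0] = $aaaaaacc  (last char: 'c')
  sorted[1] = aaaaaacc$  (last char: '$')
  sorted[2] = aaaaacc$a  (last char: 'a')
  sorted[3] = aaaacc$aa  (last char: 'a')
  sorted[4] = aaacc$aaa  (last char: 'a')
  sorted[5] = aacc$aaaa  (last char: 'a')
  sorted[6] = acc$aaaaa  (last char: 'a')
  sorted[7] = c$aaaaaac  (last char: 'c')
  sorted[8] = cc$aaaaaa  (last char: 'a')
Last column: c$aaaaaca
Original string S is at sorted index 1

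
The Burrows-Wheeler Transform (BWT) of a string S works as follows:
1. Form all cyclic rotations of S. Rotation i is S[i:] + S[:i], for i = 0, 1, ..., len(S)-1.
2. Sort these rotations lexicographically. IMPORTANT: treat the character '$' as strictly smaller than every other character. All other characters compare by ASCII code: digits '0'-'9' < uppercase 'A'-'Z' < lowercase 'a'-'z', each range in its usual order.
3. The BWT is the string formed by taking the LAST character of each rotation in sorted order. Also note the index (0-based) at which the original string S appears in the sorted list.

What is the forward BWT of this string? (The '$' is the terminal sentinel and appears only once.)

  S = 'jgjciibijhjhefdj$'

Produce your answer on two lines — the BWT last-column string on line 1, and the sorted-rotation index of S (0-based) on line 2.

Answer: jijfhejjjicbdg$hi
14

Derivation:
All 17 rotations (rotation i = S[i:]+S[:i]):
  rot[0] = jgjciibijhjhefdj$
  rot[1] = gjciibijhjhefdj$j
  rot[2] = jciibijhjhefdj$jg
  rot[3] = ciibijhjhefdj$jgj
  rot[4] = iibijhjhefdj$jgjc
  rot[5] = ibijhjhefdj$jgjci
  rot[6] = bijhjhefdj$jgjcii
  rot[7] = ijhjhefdj$jgjciib
  rot[8] = jhjhefdj$jgjciibi
  rot[9] = hjhefdj$jgjciibij
  rot[10] = jhefdj$jgjciibijh
  rot[11] = hefdj$jgjciibijhj
  rot[12] = efdj$jgjciibijhjh
  rot[13] = fdj$jgjciibijhjhe
  rot[14] = dj$jgjciibijhjhef
  rot[15] = j$jgjciibijhjhefd
  rot[16] = $jgjciibijhjhefdj
Sorted (with $ < everything):
  sorted[0] = $jgjciibijhjhefdj  (last char: 'j')
  sorted[1] = bijhjhefdj$jgjcii  (last char: 'i')
  sorted[2] = ciibijhjhefdj$jgj  (last char: 'j')
  sorted[3] = dj$jgjciibijhjhef  (last char: 'f')
  sorted[4] = efdj$jgjciibijhjh  (last char: 'h')
  sorted[5] = fdj$jgjciibijhjhe  (last char: 'e')
  sorted[6] = gjciibijhjhefdj$j  (last char: 'j')
  sorted[7] = hefdj$jgjciibijhj  (last char: 'j')
  sorted[8] = hjhefdj$jgjciibij  (last char: 'j')
  sorted[9] = ibijhjhefdj$jgjci  (last char: 'i')
  sorted[10] = iibijhjhefdj$jgjc  (last char: 'c')
  sorted[11] = ijhjhefdj$jgjciib  (last char: 'b')
  sorted[12] = j$jgjciibijhjhefd  (last char: 'd')
  sorted[13] = jciibijhjhefdj$jg  (last char: 'g')
  sorted[14] = jgjciibijhjhefdj$  (last char: '$')
  sorted[15] = jhefdj$jgjciibijh  (last char: 'h')
  sorted[16] = jhjhefdj$jgjciibi  (last char: 'i')
Last column: jijfhejjjicbdg$hi
Original string S is at sorted index 14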